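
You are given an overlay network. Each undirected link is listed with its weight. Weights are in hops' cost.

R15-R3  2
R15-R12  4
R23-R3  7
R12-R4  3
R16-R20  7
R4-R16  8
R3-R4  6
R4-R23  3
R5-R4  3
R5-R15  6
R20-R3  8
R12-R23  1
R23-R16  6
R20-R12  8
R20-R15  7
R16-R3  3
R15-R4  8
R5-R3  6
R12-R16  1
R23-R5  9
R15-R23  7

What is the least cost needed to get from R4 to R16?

Running Dijkstra from R4:
R4: 0
R5: 3  (via R4)
R23: 3  (via R4)
R12: 3  (via R4)
R16: 4  (via R12)
Shortest route: R4–R12–R16 = 4 hops' cost.

4 hops' cost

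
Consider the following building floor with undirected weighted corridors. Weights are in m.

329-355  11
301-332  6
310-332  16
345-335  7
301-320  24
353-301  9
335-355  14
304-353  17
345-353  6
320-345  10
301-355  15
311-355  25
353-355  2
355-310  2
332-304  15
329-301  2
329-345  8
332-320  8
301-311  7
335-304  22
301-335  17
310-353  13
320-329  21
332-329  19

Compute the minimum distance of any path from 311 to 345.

Running Dijkstra from 311:
311: 0
301: 7  (via 311)
329: 9  (via 301)
332: 13  (via 301)
353: 16  (via 301)
345: 17  (via 329)
Shortest route: 311 → 301 → 329 → 345 = 17 m.

17 m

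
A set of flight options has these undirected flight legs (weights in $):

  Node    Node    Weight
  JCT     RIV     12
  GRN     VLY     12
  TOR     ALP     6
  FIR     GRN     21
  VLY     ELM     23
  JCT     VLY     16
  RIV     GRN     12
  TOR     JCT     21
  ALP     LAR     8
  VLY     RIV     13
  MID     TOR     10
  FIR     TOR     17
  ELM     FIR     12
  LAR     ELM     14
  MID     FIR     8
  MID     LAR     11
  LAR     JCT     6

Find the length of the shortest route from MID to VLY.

Enumerating some paths:
MID–LAR–JCT–RIV–VLY: 11+6+12+13 = 42
MID–LAR–JCT–VLY: 11+6+16 = 33
MID–FIR–GRN–VLY: 8+21+12 = 41
The minimum is $33 via MID–LAR–JCT–VLY.

$33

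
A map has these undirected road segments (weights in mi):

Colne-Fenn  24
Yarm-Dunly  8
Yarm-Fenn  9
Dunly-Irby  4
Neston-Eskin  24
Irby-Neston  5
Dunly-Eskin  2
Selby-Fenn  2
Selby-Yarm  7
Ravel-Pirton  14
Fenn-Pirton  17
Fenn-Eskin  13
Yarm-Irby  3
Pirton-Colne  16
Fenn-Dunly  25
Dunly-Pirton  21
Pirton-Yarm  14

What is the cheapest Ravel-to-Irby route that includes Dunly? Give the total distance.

39 mi

Shortest Ravel→Dunly: Ravel → Pirton → Dunly = 35
Best Dunly to Irby: Dunly → Irby costing 4
Total via Dunly: 35 + 4 = 39 mi.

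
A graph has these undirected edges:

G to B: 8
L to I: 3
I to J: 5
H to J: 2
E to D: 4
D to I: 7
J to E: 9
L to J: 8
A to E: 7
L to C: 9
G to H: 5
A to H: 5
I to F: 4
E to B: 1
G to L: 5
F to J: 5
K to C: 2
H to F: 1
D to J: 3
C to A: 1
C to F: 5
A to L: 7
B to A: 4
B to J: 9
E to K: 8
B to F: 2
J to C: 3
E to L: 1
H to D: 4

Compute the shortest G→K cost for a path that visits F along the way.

13

Best G to F: G → H → F costing 6
Shortest F→K: F → C → K = 7
Total via F: 6 + 7 = 13.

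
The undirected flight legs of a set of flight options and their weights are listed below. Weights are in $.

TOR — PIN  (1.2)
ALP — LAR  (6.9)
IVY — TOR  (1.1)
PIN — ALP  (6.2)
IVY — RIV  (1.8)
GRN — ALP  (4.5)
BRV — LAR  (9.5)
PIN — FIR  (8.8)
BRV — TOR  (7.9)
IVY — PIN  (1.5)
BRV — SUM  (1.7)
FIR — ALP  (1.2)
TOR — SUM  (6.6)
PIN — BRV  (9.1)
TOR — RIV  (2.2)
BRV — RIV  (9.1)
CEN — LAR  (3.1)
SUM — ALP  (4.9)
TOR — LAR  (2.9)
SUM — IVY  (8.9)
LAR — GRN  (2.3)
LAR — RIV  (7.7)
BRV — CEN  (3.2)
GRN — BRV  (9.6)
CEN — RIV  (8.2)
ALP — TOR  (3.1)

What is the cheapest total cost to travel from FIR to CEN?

Enumerating some paths:
FIR - ALP - SUM - BRV - CEN: 1.2+4.9+1.7+3.2 = 11
FIR - ALP - TOR - LAR - CEN: 1.2+3.1+2.9+3.1 = 10.3
FIR - ALP - LAR - CEN: 1.2+6.9+3.1 = 11.2
FIR - ALP - GRN - LAR - CEN: 1.2+4.5+2.3+3.1 = 11.1
Cheapest is FIR - ALP - TOR - LAR - CEN at $10.3.

$10.3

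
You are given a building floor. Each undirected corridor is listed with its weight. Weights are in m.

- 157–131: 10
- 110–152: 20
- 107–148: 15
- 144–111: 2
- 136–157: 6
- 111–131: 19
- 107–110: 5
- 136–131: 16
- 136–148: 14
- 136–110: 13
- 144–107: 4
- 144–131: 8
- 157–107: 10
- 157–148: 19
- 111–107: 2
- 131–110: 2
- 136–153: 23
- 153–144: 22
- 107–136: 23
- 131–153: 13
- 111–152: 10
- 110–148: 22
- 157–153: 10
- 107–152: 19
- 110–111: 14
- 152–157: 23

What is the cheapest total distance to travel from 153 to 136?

16 m

Candidate routes:
153–136: 23 = 23
153–157–136: 10+6 = 16
Cheapest is 153–157–136 at 16 m.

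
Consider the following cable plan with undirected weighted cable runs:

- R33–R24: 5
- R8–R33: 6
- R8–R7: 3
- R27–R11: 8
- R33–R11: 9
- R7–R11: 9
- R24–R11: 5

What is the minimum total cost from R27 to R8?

20

Enumerating some paths:
R27–R11–R24–R33–R8: 8+5+5+6 = 24
R27–R11–R33–R8: 8+9+6 = 23
R27–R11–R7–R8: 8+9+3 = 20
Cheapest is R27–R11–R7–R8 at 20.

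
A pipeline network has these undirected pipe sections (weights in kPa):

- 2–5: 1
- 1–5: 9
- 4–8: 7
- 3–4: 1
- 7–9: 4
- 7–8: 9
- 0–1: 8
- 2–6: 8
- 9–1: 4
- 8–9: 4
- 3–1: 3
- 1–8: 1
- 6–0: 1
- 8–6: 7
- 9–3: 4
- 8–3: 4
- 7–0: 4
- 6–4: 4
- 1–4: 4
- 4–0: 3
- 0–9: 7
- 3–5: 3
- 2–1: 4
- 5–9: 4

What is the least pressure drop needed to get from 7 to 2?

9 kPa

Enumerating some paths:
7–9–1–2: 4+4+4 = 12
7–9–5–2: 4+4+1 = 9
Cheapest is 7–9–5–2 at 9 kPa.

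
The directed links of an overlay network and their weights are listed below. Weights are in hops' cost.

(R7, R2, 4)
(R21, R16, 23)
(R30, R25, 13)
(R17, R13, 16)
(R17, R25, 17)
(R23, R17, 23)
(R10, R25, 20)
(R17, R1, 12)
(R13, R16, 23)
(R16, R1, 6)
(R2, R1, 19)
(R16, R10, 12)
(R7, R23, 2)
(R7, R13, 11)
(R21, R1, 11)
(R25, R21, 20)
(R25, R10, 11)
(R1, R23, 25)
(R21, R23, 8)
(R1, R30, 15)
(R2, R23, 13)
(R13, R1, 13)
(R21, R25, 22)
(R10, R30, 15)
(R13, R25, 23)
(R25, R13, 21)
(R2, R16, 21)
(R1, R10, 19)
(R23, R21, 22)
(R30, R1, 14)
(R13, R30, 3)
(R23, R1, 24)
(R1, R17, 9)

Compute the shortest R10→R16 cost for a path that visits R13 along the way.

Shortest R10→R13: R10–R25–R13 = 41
Shortest R13→R16: R13–R16 = 23
Total via R13: 41 + 23 = 64 hops' cost.

64 hops' cost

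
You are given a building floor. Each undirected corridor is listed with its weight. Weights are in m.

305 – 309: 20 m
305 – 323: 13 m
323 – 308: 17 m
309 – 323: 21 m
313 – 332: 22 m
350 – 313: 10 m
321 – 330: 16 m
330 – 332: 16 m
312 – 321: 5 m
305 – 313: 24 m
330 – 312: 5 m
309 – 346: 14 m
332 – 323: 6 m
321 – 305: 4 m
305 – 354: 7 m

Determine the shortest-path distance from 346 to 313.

58 m

Shortest distances from 346:
346: 0
309: 14  (via 346)
305: 34  (via 309)
323: 35  (via 309)
321: 38  (via 305)
332: 41  (via 323)
354: 41  (via 305)
312: 43  (via 321)
330: 48  (via 312)
308: 52  (via 323)
313: 58  (via 305)
Shortest route: 346 → 309 → 305 → 313 = 58 m.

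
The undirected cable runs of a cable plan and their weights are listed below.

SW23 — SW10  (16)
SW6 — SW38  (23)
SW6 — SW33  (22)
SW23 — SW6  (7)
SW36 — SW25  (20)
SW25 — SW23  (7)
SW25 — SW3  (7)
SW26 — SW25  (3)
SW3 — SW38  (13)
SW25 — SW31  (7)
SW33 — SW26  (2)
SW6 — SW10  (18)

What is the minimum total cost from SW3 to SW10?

Shortest distances from SW3:
SW3: 0
SW25: 7  (via SW3)
SW26: 10  (via SW25)
SW33: 12  (via SW26)
SW38: 13  (via SW3)
SW31: 14  (via SW25)
SW23: 14  (via SW25)
SW6: 21  (via SW23)
SW36: 27  (via SW25)
SW10: 30  (via SW23)
Shortest route: SW3 → SW25 → SW23 → SW10 = 30.

30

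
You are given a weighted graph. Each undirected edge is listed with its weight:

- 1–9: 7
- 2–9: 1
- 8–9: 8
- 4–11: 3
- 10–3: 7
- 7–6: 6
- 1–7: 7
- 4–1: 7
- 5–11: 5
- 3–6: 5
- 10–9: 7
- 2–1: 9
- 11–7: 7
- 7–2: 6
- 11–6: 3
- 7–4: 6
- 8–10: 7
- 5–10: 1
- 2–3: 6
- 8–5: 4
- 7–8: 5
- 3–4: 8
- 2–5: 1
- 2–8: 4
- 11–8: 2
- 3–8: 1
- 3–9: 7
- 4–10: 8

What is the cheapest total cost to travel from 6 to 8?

Compare a few routes:
6–3–8: 5+1 = 6
6–11–8: 3+2 = 5
6–7–8: 6+5 = 11
6–11–5–8: 3+5+4 = 12
Cheapest is 6–11–8 at 5.

5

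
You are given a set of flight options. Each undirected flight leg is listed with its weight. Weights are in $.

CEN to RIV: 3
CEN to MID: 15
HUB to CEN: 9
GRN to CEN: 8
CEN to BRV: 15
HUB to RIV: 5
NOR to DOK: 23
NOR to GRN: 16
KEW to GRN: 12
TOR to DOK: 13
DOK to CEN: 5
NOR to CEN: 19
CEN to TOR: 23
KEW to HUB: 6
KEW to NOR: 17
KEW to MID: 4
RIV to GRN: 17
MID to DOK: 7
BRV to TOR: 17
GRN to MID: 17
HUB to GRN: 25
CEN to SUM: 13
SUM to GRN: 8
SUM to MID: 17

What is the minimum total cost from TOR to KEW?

Enumerating some paths:
TOR–DOK–CEN–MID–KEW: 13+5+15+4 = 37
TOR–DOK–MID–KEW: 13+7+4 = 24
TOR–DOK–CEN–HUB–KEW: 13+5+9+6 = 33
TOR–DOK–CEN–RIV–HUB–KEW: 13+5+3+5+6 = 32
The minimum is $24 via TOR–DOK–MID–KEW.

$24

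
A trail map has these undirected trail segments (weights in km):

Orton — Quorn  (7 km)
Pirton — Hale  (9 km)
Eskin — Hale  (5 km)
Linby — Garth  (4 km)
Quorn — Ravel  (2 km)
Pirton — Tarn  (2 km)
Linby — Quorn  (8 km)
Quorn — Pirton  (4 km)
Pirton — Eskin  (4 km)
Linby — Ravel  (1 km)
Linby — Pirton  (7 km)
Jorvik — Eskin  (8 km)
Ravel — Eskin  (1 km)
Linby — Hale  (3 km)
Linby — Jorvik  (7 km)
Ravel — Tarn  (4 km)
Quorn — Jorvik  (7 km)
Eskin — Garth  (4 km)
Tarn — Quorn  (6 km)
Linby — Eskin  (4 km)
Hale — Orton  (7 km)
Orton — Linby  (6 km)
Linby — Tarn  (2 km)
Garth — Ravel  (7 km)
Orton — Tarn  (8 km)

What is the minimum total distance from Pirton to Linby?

Shortest distances from Pirton:
Pirton: 0
Tarn: 2  (via Pirton)
Linby: 4  (via Tarn)
Shortest route: Pirton–Tarn–Linby = 4 km.

4 km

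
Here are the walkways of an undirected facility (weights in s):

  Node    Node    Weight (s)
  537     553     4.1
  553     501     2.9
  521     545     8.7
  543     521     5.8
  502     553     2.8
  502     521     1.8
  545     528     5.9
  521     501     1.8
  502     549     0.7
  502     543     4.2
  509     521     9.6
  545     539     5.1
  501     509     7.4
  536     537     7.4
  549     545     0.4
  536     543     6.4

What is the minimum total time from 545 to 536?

Enumerating some paths:
545–549–502–521–543–536: 0.4+0.7+1.8+5.8+6.4 = 15.1
545–549–502–521–501–553–537–536: 0.4+0.7+1.8+1.8+2.9+4.1+7.4 = 19.1
545–549–502–543–536: 0.4+0.7+4.2+6.4 = 11.7
545–549–502–553–537–536: 0.4+0.7+2.8+4.1+7.4 = 15.4
The minimum is 11.7 s via 545–549–502–543–536.

11.7 s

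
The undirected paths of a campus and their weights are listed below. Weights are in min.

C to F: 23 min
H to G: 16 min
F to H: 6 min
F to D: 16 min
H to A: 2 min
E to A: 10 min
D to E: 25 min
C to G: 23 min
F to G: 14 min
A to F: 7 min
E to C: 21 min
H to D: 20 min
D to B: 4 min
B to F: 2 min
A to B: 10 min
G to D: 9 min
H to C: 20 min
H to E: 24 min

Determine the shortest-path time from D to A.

13 min

Shortest distances from D:
D: 0
B: 4  (via D)
F: 6  (via B)
G: 9  (via D)
H: 12  (via F)
A: 13  (via F)
Shortest route: D–B–F–A = 13 min.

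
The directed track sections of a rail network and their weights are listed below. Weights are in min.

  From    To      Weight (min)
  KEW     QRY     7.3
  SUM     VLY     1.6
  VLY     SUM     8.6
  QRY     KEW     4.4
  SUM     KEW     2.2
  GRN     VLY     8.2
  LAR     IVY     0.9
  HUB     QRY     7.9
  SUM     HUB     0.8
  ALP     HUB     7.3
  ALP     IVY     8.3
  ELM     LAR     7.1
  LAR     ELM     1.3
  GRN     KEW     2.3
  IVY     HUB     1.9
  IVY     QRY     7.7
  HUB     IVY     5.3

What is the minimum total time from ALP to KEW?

19.6 min

Shortest distances from ALP:
ALP: 0
HUB: 7.3  (via ALP)
IVY: 8.3  (via ALP)
QRY: 15.2  (via HUB)
KEW: 19.6  (via QRY)
Shortest route: ALP–HUB–QRY–KEW = 19.6 min.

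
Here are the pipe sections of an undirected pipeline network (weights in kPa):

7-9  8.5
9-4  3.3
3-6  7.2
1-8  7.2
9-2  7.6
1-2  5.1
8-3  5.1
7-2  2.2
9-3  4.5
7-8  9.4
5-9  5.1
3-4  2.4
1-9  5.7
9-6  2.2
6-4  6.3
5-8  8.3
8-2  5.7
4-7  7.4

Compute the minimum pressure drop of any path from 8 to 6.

11.8 kPa

Shortest distances from 8:
8: 0
3: 5.1  (via 8)
2: 5.7  (via 8)
1: 7.2  (via 8)
4: 7.5  (via 3)
7: 7.9  (via 2)
5: 8.3  (via 8)
9: 9.6  (via 3)
6: 11.8  (via 9)
Shortest route: 8–3–9–6 = 11.8 kPa.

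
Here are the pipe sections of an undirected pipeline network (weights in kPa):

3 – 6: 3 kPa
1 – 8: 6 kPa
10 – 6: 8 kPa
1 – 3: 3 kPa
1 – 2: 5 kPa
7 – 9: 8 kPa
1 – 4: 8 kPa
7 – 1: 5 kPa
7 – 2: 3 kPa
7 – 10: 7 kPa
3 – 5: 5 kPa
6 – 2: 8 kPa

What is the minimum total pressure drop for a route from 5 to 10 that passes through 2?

Best 5 to 2: 5 → 3 → 1 → 2 costing 13
Shortest 2→10: 2 → 7 → 10 = 10
Total via 2: 13 + 10 = 23 kPa.

23 kPa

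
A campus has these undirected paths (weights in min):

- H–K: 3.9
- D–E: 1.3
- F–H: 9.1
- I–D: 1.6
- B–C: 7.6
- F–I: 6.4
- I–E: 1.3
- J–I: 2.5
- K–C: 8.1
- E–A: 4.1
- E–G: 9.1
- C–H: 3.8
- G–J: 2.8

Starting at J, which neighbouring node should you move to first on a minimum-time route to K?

Candidate routes:
J–I–F–H–K: 2.5+6.4+9.1+3.9 = 21.9
J–G–E–I–F–H–K: 2.8+9.1+1.3+6.4+9.1+3.9 = 32.6
J–I–F–H–C–K: 2.5+6.4+9.1+3.8+8.1 = 29.9
Cheapest is J–I–F–H–K at 21.9 min.
So from J the first move is to I.

I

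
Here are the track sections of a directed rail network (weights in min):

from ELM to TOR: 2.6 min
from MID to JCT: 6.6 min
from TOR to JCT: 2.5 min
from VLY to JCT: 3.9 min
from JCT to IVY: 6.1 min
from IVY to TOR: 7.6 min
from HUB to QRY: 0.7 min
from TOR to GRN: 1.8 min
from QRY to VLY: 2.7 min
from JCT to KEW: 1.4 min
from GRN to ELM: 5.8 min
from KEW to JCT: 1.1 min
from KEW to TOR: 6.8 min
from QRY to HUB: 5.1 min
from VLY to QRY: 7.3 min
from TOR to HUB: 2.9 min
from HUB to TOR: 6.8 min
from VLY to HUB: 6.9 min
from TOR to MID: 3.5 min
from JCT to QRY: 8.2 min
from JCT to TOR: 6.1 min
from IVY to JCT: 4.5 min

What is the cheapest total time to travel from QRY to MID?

15.4 min

Running Dijkstra from QRY:
QRY: 0
VLY: 2.7  (via QRY)
HUB: 5.1  (via QRY)
JCT: 6.6  (via VLY)
KEW: 8  (via JCT)
TOR: 11.9  (via HUB)
IVY: 12.7  (via JCT)
GRN: 13.7  (via TOR)
MID: 15.4  (via TOR)
Shortest route: QRY–HUB–TOR–MID = 15.4 min.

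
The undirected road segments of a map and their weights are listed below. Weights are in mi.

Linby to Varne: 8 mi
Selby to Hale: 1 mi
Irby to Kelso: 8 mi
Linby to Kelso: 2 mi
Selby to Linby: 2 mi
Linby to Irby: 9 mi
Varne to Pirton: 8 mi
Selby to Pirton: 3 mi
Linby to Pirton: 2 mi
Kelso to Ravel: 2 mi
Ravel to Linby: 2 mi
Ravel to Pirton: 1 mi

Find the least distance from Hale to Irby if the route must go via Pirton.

15 mi

Best Hale to Pirton: Hale → Selby → Pirton costing 4
Best Pirton to Irby: Pirton → Linby → Irby costing 11
Total via Pirton: 4 + 11 = 15 mi.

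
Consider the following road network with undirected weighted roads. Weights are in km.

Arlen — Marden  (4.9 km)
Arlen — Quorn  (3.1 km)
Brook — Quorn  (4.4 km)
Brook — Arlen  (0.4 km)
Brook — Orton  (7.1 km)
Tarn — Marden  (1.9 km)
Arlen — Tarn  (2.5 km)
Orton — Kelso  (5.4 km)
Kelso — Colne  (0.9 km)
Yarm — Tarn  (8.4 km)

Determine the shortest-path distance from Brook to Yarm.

11.3 km

Candidate routes:
Brook - Arlen - Tarn - Yarm: 0.4+2.5+8.4 = 11.3
Brook - Quorn - Arlen - Tarn - Yarm: 4.4+3.1+2.5+8.4 = 18.4
Brook - Arlen - Marden - Tarn - Yarm: 0.4+4.9+1.9+8.4 = 15.6
The minimum is 11.3 km via Brook - Arlen - Tarn - Yarm.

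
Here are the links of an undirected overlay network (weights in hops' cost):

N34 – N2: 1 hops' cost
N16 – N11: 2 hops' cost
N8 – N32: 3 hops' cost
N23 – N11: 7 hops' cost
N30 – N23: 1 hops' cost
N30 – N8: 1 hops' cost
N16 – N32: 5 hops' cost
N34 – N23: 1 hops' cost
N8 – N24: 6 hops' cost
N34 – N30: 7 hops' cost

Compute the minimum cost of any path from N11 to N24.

15 hops' cost

Running Dijkstra from N11:
N11: 0
N16: 2  (via N11)
N23: 7  (via N11)
N32: 7  (via N16)
N34: 8  (via N23)
N30: 8  (via N23)
N2: 9  (via N34)
N8: 9  (via N30)
N24: 15  (via N8)
Shortest route: N11 → N23 → N30 → N8 → N24 = 15 hops' cost.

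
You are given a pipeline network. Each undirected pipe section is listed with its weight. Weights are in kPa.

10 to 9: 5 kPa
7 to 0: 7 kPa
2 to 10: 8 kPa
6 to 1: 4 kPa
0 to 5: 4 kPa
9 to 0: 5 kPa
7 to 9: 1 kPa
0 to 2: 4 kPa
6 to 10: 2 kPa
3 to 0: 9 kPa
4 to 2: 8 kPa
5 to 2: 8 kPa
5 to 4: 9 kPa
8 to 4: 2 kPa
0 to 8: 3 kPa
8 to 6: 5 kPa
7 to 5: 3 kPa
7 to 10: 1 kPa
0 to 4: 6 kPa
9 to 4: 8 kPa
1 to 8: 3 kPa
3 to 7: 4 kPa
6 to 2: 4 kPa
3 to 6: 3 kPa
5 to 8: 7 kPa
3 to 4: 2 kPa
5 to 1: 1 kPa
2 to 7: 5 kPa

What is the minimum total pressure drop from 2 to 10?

6 kPa

Shortest distances from 2:
2: 0
0: 4  (via 2)
6: 4  (via 2)
7: 5  (via 2)
9: 6  (via 7)
10: 6  (via 6)
Shortest route: 2–6–10 = 6 kPa.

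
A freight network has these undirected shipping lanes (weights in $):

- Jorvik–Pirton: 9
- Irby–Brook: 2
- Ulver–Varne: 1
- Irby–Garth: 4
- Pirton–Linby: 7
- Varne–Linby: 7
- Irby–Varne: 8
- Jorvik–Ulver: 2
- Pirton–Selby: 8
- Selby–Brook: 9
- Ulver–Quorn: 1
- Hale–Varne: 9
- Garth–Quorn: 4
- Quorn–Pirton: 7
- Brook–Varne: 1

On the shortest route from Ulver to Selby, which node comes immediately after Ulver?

Varne

Enumerating some paths:
Ulver–Jorvik–Pirton–Selby: 2+9+8 = 19
Ulver–Varne–Brook–Selby: 1+1+9 = 11
Ulver–Quorn–Pirton–Selby: 1+7+8 = 16
Cheapest is Ulver–Varne–Brook–Selby at $11.
So from Ulver the first move is to Varne.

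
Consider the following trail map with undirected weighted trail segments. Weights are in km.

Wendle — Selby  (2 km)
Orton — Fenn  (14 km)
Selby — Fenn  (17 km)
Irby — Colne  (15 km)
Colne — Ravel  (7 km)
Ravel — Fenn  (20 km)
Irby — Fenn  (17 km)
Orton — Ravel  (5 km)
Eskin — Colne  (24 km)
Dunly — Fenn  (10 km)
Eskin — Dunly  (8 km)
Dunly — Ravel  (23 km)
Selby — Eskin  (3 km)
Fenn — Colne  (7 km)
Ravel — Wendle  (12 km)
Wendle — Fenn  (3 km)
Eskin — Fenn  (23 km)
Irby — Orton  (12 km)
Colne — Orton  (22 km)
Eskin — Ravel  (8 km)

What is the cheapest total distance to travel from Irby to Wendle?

20 km

Shortest distances from Irby:
Irby: 0
Orton: 12  (via Irby)
Colne: 15  (via Irby)
Ravel: 17  (via Orton)
Fenn: 17  (via Irby)
Wendle: 20  (via Fenn)
Shortest route: Irby–Fenn–Wendle = 20 km.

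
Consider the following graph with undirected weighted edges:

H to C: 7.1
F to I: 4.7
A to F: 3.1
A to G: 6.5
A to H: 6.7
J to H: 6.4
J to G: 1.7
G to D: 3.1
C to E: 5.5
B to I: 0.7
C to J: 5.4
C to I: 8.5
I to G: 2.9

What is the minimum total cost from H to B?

Enumerating some paths:
H - J - G - I - B: 6.4+1.7+2.9+0.7 = 11.7
H - A - F - I - B: 6.7+3.1+4.7+0.7 = 15.2
Cheapest is H - J - G - I - B at 11.7.

11.7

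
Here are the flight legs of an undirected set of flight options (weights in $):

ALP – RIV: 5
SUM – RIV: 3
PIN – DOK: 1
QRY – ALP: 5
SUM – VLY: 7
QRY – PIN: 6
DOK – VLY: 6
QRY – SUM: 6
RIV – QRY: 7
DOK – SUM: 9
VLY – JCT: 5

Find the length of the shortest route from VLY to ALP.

$15

Enumerating some paths:
VLY → DOK → PIN → QRY → ALP: 6+1+6+5 = 18
VLY → SUM → QRY → ALP: 7+6+5 = 18
VLY → SUM → RIV → ALP: 7+3+5 = 15
Cheapest is VLY → SUM → RIV → ALP at $15.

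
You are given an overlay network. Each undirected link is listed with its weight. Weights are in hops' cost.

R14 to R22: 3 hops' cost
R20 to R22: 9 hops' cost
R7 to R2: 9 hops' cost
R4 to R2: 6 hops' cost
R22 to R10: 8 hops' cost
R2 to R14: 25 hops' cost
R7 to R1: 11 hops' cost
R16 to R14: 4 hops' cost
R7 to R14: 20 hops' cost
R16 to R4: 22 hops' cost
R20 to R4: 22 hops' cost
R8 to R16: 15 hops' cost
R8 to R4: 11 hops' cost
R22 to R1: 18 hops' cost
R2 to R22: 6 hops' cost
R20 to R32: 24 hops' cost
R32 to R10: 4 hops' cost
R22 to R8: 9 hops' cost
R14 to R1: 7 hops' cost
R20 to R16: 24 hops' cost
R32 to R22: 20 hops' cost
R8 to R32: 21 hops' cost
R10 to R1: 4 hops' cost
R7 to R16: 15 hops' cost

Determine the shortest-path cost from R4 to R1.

Enumerating some paths:
R4 - R2 - R22 - R10 - R1: 6+6+8+4 = 24
R4 - R2 - R7 - R1: 6+9+11 = 26
R4 - R8 - R22 - R14 - R1: 11+9+3+7 = 30
R4 - R2 - R22 - R14 - R1: 6+6+3+7 = 22
Cheapest is R4 - R2 - R22 - R14 - R1 at 22 hops' cost.

22 hops' cost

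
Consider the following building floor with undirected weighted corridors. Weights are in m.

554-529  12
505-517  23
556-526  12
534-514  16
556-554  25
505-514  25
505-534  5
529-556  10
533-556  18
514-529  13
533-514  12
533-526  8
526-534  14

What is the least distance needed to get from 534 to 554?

41 m

Settle nodes by increasing distance from 534:
534: 0
505: 5  (via 534)
526: 14  (via 534)
514: 16  (via 534)
533: 22  (via 526)
556: 26  (via 526)
517: 28  (via 505)
529: 29  (via 514)
554: 41  (via 529)
Shortest route: 534–514–529–554 = 41 m.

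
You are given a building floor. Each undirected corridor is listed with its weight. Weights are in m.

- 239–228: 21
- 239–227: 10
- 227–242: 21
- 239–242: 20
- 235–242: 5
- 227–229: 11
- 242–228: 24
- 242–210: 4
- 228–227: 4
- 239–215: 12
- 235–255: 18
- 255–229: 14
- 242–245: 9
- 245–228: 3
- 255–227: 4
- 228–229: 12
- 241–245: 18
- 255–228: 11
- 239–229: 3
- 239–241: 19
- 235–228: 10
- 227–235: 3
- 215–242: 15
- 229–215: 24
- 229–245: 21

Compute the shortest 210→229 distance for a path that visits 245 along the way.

Best 210 to 245: 210 → 242 → 245 costing 13
Shortest 245→229: 245 → 228 → 229 = 15
Total via 245: 13 + 15 = 28 m.

28 m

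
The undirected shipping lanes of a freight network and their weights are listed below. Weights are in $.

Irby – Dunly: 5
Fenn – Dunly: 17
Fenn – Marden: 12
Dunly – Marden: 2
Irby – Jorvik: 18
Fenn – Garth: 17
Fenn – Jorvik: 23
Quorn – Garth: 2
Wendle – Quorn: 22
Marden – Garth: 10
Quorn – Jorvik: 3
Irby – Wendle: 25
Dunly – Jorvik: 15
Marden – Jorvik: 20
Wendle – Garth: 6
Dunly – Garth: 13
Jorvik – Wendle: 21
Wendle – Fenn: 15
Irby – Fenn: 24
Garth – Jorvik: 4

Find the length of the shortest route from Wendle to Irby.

$23

Shortest distances from Wendle:
Wendle: 0
Garth: 6  (via Wendle)
Quorn: 8  (via Garth)
Jorvik: 10  (via Garth)
Fenn: 15  (via Wendle)
Marden: 16  (via Garth)
Dunly: 18  (via Marden)
Irby: 23  (via Dunly)
Shortest route: Wendle → Garth → Marden → Dunly → Irby = $23.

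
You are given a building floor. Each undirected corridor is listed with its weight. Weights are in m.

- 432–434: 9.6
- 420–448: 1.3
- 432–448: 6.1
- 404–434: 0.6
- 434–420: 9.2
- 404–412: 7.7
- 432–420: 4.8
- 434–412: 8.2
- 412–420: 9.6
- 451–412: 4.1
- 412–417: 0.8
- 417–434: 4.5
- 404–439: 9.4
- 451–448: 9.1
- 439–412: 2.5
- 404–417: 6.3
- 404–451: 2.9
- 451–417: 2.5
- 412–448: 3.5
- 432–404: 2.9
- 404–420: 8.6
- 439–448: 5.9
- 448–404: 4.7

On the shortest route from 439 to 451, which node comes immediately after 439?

Compare a few routes:
439 → 412 → 451: 2.5+4.1 = 6.6
439 → 412 → 417 → 451: 2.5+0.8+2.5 = 5.8
The minimum is 5.8 m via 439 → 412 → 417 → 451.
So from 439 the first move is to 412.

412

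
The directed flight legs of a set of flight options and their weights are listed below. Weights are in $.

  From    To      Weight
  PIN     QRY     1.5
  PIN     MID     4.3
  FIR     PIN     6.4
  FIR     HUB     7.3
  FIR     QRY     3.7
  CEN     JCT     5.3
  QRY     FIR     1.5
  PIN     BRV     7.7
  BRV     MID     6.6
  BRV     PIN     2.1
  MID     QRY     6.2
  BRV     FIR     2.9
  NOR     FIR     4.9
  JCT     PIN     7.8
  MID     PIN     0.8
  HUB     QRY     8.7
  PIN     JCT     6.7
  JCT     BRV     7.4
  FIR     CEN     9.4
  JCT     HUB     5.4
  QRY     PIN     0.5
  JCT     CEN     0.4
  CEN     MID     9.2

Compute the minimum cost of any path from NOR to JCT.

$15.8

Shortest distances from NOR:
NOR: 0
FIR: 4.9  (via NOR)
QRY: 8.6  (via FIR)
PIN: 9.1  (via QRY)
HUB: 12.2  (via FIR)
MID: 13.4  (via PIN)
CEN: 14.3  (via FIR)
JCT: 15.8  (via PIN)
Shortest route: NOR–FIR–QRY–PIN–JCT = $15.8.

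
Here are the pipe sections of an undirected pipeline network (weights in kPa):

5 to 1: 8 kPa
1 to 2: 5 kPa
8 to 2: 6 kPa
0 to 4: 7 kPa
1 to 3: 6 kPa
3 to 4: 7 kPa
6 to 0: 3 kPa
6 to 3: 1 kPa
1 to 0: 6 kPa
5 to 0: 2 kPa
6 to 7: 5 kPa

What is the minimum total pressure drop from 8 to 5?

19 kPa

Enumerating some paths:
8–2–1–3–6–0–5: 6+5+6+1+3+2 = 23
8–2–1–3–4–0–5: 6+5+6+7+7+2 = 33
8–2–1–5: 6+5+8 = 19
Cheapest is 8–2–1–5 at 19 kPa.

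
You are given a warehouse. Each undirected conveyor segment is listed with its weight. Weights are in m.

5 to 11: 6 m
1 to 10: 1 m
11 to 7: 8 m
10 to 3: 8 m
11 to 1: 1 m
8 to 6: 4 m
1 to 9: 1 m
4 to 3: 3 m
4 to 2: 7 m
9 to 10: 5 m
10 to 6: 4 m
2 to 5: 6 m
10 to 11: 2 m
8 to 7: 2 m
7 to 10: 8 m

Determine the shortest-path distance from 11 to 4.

13 m

Running Dijkstra from 11:
11: 0
1: 1  (via 11)
9: 2  (via 1)
10: 2  (via 11)
5: 6  (via 11)
6: 6  (via 10)
7: 8  (via 11)
3: 10  (via 10)
8: 10  (via 6)
2: 12  (via 5)
4: 13  (via 3)
Shortest route: 11 → 10 → 3 → 4 = 13 m.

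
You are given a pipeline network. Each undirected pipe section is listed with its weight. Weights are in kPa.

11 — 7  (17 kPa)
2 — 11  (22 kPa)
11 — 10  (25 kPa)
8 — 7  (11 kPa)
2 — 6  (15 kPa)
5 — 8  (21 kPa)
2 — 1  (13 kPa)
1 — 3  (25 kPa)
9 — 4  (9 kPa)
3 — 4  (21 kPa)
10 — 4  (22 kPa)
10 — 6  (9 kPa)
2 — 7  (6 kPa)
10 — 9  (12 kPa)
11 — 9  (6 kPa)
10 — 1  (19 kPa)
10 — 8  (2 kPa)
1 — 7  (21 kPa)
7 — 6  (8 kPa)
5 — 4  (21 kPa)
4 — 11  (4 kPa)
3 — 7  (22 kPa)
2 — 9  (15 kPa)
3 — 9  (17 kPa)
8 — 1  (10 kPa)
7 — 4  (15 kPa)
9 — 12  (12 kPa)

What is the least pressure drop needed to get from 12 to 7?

33 kPa

Settle nodes by increasing distance from 12:
12: 0
9: 12  (via 12)
11: 18  (via 9)
4: 21  (via 9)
10: 24  (via 9)
8: 26  (via 10)
2: 27  (via 9)
3: 29  (via 9)
6: 33  (via 10)
7: 33  (via 2)
Shortest route: 12 → 9 → 2 → 7 = 33 kPa.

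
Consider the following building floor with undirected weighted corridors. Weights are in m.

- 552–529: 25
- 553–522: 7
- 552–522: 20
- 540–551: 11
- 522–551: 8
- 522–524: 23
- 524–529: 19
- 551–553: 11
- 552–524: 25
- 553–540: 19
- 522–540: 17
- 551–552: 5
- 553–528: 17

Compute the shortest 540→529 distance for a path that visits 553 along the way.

60 m

Shortest 540→553: 540–553 = 19
Best 553 to 529: 553–551–552–529 costing 41
Total via 553: 19 + 41 = 60 m.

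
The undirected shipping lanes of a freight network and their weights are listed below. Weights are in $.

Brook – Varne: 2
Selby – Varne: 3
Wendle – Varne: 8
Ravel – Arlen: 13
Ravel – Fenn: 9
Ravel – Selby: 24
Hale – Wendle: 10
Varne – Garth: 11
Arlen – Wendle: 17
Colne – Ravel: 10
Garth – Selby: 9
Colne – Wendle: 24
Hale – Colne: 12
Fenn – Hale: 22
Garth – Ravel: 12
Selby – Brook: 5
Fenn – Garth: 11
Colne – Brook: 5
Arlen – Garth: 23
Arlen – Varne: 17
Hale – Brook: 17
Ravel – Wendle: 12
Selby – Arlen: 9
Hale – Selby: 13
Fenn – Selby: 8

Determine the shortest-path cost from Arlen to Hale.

$22

Shortest distances from Arlen:
Arlen: 0
Selby: 9  (via Arlen)
Varne: 12  (via Selby)
Ravel: 13  (via Arlen)
Brook: 14  (via Selby)
Wendle: 17  (via Arlen)
Fenn: 17  (via Selby)
Garth: 18  (via Selby)
Colne: 19  (via Brook)
Hale: 22  (via Selby)
Shortest route: Arlen → Selby → Hale = $22.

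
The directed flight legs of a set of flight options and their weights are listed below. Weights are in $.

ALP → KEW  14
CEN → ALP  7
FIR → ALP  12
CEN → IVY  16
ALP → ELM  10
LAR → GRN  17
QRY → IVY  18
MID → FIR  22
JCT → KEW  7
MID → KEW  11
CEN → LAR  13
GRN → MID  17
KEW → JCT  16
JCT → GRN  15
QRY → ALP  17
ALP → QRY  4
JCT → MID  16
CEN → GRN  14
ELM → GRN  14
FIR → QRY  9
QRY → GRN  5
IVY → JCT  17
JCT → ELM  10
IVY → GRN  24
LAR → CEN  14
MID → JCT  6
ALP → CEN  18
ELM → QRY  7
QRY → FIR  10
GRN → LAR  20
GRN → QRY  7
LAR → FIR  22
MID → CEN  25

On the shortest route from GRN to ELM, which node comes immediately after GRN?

Enumerating some paths:
GRN - QRY - ALP - ELM: 7+17+10 = 34
GRN - LAR - CEN - ALP - ELM: 20+14+7+10 = 51
GRN - QRY - FIR - ALP - ELM: 7+10+12+10 = 39
GRN - MID - JCT - ELM: 17+6+10 = 33
The minimum is $33 via GRN - MID - JCT - ELM.
So from GRN the first move is to MID.

MID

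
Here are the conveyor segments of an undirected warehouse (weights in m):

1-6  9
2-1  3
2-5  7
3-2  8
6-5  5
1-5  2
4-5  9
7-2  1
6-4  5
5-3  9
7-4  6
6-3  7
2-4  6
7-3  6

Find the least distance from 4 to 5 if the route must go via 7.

Shortest 4→7: 4 → 7 = 6
Best 7 to 5: 7 → 2 → 1 → 5 costing 6
Total via 7: 6 + 6 = 12 m.

12 m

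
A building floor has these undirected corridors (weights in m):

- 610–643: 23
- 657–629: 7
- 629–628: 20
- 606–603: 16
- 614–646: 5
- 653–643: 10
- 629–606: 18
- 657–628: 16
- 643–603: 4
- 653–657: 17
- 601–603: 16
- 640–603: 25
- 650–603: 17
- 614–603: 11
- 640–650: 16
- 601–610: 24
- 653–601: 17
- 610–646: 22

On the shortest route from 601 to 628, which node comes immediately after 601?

Enumerating some paths:
601 → 653 → 657 → 628: 17+17+16 = 50
601 → 653 → 657 → 629 → 628: 17+17+7+20 = 61
601 → 603 → 643 → 653 → 657 → 628: 16+4+10+17+16 = 63
The minimum is 50 m via 601 → 653 → 657 → 628.
So from 601 the first move is to 653.

653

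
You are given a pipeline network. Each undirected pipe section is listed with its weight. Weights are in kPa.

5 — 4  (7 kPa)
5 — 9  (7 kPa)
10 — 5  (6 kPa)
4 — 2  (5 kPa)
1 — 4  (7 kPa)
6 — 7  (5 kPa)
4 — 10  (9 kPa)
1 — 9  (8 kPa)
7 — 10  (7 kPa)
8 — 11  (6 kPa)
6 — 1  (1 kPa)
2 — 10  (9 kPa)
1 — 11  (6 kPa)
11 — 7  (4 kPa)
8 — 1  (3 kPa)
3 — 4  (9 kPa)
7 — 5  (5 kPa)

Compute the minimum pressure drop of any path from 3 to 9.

Enumerating some paths:
3–4–5–9: 9+7+7 = 23
3–4–10–5–9: 9+9+6+7 = 31
3–4–1–9: 9+7+8 = 24
The minimum is 23 kPa via 3–4–5–9.

23 kPa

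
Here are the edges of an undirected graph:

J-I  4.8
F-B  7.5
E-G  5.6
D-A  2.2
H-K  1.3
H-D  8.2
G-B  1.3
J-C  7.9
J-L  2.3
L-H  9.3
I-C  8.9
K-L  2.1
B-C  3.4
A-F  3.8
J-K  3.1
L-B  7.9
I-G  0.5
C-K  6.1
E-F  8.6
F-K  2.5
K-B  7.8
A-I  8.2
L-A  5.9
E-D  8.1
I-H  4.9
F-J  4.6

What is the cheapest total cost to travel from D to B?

Running Dijkstra from D:
D: 0
A: 2.2  (via D)
F: 6  (via A)
E: 8.1  (via D)
L: 8.1  (via A)
H: 8.2  (via D)
K: 8.5  (via F)
I: 10.4  (via A)
J: 10.4  (via L)
G: 10.9  (via I)
B: 12.2  (via G)
Shortest route: D–A–I–G–B = 12.2.

12.2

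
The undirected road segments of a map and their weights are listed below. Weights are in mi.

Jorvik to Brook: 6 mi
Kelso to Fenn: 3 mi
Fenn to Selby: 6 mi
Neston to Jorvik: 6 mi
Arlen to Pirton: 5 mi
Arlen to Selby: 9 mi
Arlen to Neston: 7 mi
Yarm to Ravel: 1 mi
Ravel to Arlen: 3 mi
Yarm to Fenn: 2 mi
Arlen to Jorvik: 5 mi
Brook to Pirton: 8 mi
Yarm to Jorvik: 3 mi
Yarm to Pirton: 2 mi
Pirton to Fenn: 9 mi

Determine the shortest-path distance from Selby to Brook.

17 mi

Settle nodes by increasing distance from Selby:
Selby: 0
Fenn: 6  (via Selby)
Yarm: 8  (via Fenn)
Kelso: 9  (via Fenn)
Ravel: 9  (via Yarm)
Arlen: 9  (via Selby)
Pirton: 10  (via Yarm)
Jorvik: 11  (via Yarm)
Neston: 16  (via Arlen)
Brook: 17  (via Jorvik)
Shortest route: Selby–Fenn–Yarm–Jorvik–Brook = 17 mi.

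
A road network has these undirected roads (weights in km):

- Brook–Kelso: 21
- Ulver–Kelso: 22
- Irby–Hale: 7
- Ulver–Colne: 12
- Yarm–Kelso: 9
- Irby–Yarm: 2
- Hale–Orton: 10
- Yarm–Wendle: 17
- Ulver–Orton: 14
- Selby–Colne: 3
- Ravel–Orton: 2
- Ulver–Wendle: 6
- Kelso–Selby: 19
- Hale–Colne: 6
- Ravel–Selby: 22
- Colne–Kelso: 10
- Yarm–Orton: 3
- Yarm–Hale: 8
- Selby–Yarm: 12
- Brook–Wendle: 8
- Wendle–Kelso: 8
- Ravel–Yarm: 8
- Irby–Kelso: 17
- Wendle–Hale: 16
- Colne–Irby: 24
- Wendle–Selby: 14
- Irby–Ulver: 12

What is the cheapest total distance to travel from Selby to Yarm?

12 km

Compare a few routes:
Selby–Colne–Hale–Irby–Yarm: 3+6+7+2 = 18
Selby–Colne–Hale–Yarm: 3+6+8 = 17
Selby–Colne–Hale–Orton–Yarm: 3+6+10+3 = 22
Selby–Yarm: 12 = 12
Cheapest is Selby–Yarm at 12 km.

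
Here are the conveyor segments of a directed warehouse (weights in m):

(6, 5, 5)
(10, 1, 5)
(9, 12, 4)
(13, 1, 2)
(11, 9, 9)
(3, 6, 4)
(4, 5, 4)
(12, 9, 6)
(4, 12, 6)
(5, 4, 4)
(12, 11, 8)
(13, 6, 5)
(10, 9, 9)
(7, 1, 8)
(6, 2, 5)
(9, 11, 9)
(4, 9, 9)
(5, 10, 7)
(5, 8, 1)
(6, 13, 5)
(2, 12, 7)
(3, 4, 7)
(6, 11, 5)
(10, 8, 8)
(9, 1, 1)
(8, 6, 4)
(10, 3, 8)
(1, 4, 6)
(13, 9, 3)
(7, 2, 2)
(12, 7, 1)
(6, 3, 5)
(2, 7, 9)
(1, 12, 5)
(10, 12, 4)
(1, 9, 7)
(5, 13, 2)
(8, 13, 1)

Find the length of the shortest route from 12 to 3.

Enumerating some paths:
12 → 7 → 1 → 4 → 5 → 8 → 6 → 3: 1+8+6+4+1+4+5 = 29
12 → 9 → 1 → 4 → 5 → 8 → 6 → 3: 6+1+6+4+1+4+5 = 27
12 → 9 → 1 → 4 → 5 → 8 → 13 → 6 → 3: 6+1+6+4+1+1+5+5 = 29
12 → 9 → 1 → 4 → 5 → 13 → 6 → 3: 6+1+6+4+2+5+5 = 29
Cheapest is 12 → 9 → 1 → 4 → 5 → 8 → 6 → 3 at 27 m.

27 m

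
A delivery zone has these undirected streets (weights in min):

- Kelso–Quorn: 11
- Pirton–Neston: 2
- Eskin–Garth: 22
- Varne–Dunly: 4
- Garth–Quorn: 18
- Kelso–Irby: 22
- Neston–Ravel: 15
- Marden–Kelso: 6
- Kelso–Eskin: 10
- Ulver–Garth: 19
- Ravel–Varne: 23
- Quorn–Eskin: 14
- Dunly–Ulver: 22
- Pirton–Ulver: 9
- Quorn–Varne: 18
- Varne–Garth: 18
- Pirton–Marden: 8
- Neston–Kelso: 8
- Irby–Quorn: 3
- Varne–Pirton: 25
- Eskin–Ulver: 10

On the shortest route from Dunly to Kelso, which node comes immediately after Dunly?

Enumerating some paths:
Dunly–Ulver–Pirton–Neston–Kelso: 22+9+2+8 = 41
Dunly–Varne–Pirton–Neston–Kelso: 4+25+2+8 = 39
Dunly–Varne–Quorn–Kelso: 4+18+11 = 33
Cheapest is Dunly–Varne–Quorn–Kelso at 33 min.
So from Dunly the first move is to Varne.

Varne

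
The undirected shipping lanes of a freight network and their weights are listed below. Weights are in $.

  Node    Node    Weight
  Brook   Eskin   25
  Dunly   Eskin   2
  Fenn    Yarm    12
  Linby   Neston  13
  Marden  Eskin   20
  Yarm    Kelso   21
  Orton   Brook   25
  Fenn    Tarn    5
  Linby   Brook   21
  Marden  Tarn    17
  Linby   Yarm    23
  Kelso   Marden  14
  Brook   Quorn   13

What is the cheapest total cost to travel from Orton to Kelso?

Compare a few routes:
Orton → Brook → Eskin → Marden → Tarn → Fenn → Yarm → Kelso: 25+25+20+17+5+12+21 = 125
Orton → Brook → Linby → Yarm → Kelso: 25+21+23+21 = 90
Orton → Brook → Eskin → Marden → Kelso: 25+25+20+14 = 84
Orton → Brook → Linby → Yarm → Fenn → Tarn → Marden → Kelso: 25+21+23+12+5+17+14 = 117
The minimum is $84 via Orton → Brook → Eskin → Marden → Kelso.

$84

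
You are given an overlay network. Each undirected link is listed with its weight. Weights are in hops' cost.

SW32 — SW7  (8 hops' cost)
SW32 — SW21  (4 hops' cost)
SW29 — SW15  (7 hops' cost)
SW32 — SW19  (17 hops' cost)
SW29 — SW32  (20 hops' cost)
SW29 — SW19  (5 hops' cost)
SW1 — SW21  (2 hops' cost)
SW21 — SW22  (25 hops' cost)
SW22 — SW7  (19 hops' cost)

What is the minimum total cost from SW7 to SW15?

35 hops' cost

Running Dijkstra from SW7:
SW7: 0
SW32: 8  (via SW7)
SW21: 12  (via SW32)
SW1: 14  (via SW21)
SW22: 19  (via SW7)
SW19: 25  (via SW32)
SW29: 28  (via SW32)
SW15: 35  (via SW29)
Shortest route: SW7 → SW32 → SW29 → SW15 = 35 hops' cost.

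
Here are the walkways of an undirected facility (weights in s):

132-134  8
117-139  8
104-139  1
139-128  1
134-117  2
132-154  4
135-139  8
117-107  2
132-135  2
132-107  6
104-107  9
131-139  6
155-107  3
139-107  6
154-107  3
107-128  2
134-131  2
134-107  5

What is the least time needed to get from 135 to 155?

11 s

Candidate routes:
135 - 132 - 154 - 107 - 155: 2+4+3+3 = 12
135 - 132 - 107 - 155: 2+6+3 = 11
Cheapest is 135 - 132 - 107 - 155 at 11 s.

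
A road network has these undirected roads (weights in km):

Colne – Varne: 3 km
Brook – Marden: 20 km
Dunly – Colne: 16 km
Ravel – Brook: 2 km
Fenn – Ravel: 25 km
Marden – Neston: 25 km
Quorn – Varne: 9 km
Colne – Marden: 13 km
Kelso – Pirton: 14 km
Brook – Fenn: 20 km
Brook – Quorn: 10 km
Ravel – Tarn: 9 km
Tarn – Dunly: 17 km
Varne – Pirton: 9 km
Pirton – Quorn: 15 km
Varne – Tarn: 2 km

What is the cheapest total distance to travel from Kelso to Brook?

Settle nodes by increasing distance from Kelso:
Kelso: 0
Pirton: 14  (via Kelso)
Varne: 23  (via Pirton)
Tarn: 25  (via Varne)
Colne: 26  (via Varne)
Quorn: 29  (via Pirton)
Ravel: 34  (via Tarn)
Brook: 36  (via Ravel)
Shortest route: Kelso–Pirton–Varne–Tarn–Ravel–Brook = 36 km.

36 km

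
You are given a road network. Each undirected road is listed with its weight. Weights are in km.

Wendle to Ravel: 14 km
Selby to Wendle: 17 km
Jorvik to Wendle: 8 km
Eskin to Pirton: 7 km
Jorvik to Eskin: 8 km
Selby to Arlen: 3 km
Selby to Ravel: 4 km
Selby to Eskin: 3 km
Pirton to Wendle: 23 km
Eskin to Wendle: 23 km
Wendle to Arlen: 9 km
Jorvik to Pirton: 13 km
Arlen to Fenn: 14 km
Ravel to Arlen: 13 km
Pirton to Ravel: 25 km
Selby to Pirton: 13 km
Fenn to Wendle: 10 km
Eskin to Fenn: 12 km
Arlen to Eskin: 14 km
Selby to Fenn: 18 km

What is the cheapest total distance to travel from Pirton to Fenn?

Running Dijkstra from Pirton:
Pirton: 0
Eskin: 7  (via Pirton)
Selby: 10  (via Eskin)
Arlen: 13  (via Selby)
Jorvik: 13  (via Pirton)
Ravel: 14  (via Selby)
Fenn: 19  (via Eskin)
Shortest route: Pirton → Eskin → Fenn = 19 km.

19 km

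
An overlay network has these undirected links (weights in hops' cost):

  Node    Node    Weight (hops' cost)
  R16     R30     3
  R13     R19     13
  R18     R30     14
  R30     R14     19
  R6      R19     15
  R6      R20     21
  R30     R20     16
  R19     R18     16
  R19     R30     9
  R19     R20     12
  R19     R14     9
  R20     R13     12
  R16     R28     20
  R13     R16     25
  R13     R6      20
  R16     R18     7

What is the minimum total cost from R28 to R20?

Running Dijkstra from R28:
R28: 0
R16: 20  (via R28)
R30: 23  (via R16)
R18: 27  (via R16)
R19: 32  (via R30)
R20: 39  (via R30)
Shortest route: R28–R16–R30–R20 = 39 hops' cost.

39 hops' cost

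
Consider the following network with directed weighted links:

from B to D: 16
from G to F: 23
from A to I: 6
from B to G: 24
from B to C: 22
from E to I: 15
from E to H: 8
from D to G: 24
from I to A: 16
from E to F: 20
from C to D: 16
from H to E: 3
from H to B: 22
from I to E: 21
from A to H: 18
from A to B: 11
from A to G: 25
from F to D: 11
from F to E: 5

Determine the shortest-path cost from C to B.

Compare a few routes:
C–D–G–F–E–H–B: 16+24+23+5+8+22 = 98
C–D–G–F–E–I–A–H–B: 16+24+23+5+15+16+18+22 = 139
C–D–G–F–E–I–A–B: 16+24+23+5+15+16+11 = 110
The minimum is 98 via C–D–G–F–E–H–B.

98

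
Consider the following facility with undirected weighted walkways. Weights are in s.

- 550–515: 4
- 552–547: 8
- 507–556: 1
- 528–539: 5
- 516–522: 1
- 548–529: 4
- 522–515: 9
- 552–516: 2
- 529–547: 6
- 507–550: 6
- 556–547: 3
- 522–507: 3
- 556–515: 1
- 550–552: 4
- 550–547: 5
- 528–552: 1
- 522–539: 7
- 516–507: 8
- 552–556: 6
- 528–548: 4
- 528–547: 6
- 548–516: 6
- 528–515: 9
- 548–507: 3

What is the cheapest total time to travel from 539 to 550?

10 s

Settle nodes by increasing distance from 539:
539: 0
528: 5  (via 539)
552: 6  (via 528)
522: 7  (via 539)
516: 8  (via 552)
548: 9  (via 528)
507: 10  (via 522)
550: 10  (via 552)
Shortest route: 539–528–552–550 = 10 s.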